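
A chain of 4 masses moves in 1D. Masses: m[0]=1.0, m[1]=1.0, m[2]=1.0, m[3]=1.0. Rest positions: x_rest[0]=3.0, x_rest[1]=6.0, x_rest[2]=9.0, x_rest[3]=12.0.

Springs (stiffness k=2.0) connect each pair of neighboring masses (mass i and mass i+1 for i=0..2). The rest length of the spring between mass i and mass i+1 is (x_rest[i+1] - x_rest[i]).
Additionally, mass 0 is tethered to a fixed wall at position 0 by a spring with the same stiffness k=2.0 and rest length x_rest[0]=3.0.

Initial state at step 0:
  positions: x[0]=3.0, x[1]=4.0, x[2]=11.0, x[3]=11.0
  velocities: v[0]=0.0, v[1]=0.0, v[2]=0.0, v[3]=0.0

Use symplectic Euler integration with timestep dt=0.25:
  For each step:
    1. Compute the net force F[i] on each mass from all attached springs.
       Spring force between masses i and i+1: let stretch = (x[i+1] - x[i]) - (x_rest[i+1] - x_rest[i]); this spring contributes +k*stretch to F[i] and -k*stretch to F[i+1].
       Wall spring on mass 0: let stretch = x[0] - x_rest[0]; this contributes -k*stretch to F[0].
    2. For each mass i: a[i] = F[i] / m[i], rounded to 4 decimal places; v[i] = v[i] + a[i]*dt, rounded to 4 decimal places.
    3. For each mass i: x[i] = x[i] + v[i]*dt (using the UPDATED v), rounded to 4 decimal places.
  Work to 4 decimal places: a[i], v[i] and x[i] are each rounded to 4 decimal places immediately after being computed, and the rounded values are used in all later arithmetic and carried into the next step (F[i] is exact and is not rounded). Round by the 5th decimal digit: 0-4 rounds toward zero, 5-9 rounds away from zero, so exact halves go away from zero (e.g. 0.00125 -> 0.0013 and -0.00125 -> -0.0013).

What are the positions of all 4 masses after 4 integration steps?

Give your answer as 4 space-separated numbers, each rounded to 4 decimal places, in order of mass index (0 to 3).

Step 0: x=[3.0000 4.0000 11.0000 11.0000] v=[0.0000 0.0000 0.0000 0.0000]
Step 1: x=[2.7500 4.7500 10.1250 11.3750] v=[-1.0000 3.0000 -3.5000 1.5000]
Step 2: x=[2.4063 5.9219 8.7344 11.9688] v=[-1.3750 4.6875 -5.5625 2.3750]
Step 3: x=[2.2012 7.0059 7.3965 12.5333] v=[-0.8204 4.3360 -5.3516 2.2578]
Step 4: x=[2.3216 7.5382 6.6519 12.8307] v=[0.4814 2.1290 -2.9785 1.1894]

Answer: 2.3216 7.5382 6.6519 12.8307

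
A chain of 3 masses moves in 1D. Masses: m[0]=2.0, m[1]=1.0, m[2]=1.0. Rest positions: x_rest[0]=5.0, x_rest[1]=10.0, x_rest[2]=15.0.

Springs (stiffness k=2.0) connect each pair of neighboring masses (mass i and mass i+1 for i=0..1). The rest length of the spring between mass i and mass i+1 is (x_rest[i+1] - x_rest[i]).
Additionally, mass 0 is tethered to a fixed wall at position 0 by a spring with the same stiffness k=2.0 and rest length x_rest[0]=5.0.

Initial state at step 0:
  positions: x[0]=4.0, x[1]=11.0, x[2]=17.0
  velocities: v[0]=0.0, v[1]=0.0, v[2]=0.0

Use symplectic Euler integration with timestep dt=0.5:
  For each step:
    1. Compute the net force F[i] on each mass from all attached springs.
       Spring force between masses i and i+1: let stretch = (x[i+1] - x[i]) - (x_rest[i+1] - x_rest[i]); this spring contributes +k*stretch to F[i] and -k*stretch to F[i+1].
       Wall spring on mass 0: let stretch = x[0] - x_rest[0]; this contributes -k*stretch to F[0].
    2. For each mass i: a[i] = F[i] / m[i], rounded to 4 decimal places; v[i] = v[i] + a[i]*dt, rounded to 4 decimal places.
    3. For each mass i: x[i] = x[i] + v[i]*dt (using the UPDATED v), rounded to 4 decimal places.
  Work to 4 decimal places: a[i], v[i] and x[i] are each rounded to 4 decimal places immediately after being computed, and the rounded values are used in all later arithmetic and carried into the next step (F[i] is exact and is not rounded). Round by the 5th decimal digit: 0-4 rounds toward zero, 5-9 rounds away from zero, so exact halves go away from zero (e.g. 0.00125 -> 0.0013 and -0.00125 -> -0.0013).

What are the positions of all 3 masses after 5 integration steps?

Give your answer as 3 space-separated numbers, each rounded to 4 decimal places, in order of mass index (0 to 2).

Step 0: x=[4.0000 11.0000 17.0000] v=[0.0000 0.0000 0.0000]
Step 1: x=[4.7500 10.5000 16.5000] v=[1.5000 -1.0000 -1.0000]
Step 2: x=[5.7500 10.1250 15.5000] v=[2.0000 -0.7500 -2.0000]
Step 3: x=[6.4063 10.2500 14.3125] v=[1.3125 0.2500 -2.3750]
Step 4: x=[6.4219 10.4844 13.5938] v=[0.0312 0.4688 -1.4375]
Step 5: x=[5.8477 10.2423 13.8204] v=[-1.1485 -0.4843 0.4531]

Answer: 5.8477 10.2423 13.8204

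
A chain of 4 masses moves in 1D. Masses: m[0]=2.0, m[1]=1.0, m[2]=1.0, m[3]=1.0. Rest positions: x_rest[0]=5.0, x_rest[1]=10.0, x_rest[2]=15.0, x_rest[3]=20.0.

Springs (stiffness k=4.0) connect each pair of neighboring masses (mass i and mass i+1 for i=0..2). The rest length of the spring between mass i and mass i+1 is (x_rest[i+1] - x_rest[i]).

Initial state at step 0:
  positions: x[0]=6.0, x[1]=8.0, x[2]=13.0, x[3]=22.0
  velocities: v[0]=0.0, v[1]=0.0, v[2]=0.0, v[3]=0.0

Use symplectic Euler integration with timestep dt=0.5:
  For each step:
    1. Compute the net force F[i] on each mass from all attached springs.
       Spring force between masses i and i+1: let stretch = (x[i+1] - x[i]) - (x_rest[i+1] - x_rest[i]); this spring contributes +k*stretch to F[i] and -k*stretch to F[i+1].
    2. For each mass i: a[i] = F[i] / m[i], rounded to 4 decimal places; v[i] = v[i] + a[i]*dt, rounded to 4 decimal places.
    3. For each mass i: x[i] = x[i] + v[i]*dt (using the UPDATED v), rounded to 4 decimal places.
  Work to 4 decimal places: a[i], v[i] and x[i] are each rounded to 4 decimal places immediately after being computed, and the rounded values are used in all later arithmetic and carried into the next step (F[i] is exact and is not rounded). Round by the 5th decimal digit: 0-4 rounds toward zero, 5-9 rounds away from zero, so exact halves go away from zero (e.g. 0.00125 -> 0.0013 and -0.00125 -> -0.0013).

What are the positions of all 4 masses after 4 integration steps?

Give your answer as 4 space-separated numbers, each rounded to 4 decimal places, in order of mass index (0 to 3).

Answer: 6.1875 6.3750 13.7500 22.5000

Derivation:
Step 0: x=[6.0000 8.0000 13.0000 22.0000] v=[0.0000 0.0000 0.0000 0.0000]
Step 1: x=[4.5000 11.0000 17.0000 18.0000] v=[-3.0000 6.0000 8.0000 -8.0000]
Step 2: x=[3.7500 13.5000 16.0000 18.0000] v=[-1.5000 5.0000 -2.0000 0.0000]
Step 3: x=[5.3750 8.7500 14.5000 21.0000] v=[3.2500 -9.5000 -3.0000 6.0000]
Step 4: x=[6.1875 6.3750 13.7500 22.5000] v=[1.6250 -4.7500 -1.5000 3.0000]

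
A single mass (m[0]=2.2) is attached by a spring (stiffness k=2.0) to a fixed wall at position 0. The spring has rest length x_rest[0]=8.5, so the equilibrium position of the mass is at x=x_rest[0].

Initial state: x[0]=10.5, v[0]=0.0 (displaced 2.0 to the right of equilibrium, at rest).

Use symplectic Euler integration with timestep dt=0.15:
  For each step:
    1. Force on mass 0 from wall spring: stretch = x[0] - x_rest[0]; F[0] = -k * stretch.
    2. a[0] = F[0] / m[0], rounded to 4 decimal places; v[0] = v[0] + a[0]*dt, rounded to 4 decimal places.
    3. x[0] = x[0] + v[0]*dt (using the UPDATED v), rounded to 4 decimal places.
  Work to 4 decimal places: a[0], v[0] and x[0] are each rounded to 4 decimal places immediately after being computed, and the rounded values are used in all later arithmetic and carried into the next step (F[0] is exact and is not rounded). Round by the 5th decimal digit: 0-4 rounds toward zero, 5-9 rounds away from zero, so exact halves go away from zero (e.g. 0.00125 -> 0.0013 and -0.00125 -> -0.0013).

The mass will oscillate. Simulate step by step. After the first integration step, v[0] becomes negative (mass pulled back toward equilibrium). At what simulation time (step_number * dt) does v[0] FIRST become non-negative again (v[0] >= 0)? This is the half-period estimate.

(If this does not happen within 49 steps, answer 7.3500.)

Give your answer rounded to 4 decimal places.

Step 0: x=[10.5000] v=[0.0000]
Step 1: x=[10.4591] v=[-0.2727]
Step 2: x=[10.3781] v=[-0.5399]
Step 3: x=[10.2587] v=[-0.7960]
Step 4: x=[10.1033] v=[-1.0358]
Step 5: x=[9.9151] v=[-1.2544]
Step 6: x=[9.6980] v=[-1.4474]
Step 7: x=[9.4564] v=[-1.6108]
Step 8: x=[9.1952] v=[-1.7412]
Step 9: x=[8.9198] v=[-1.8360]
Step 10: x=[8.6358] v=[-1.8932]
Step 11: x=[8.3490] v=[-1.9117]
Step 12: x=[8.0653] v=[-1.8911]
Step 13: x=[7.7905] v=[-1.8318]
Step 14: x=[7.5302] v=[-1.7351]
Step 15: x=[7.2898] v=[-1.6029]
Step 16: x=[7.0741] v=[-1.4379]
Step 17: x=[6.8876] v=[-1.2435]
Step 18: x=[6.7341] v=[-1.0236]
Step 19: x=[6.6167] v=[-0.7828]
Step 20: x=[6.5378] v=[-0.5260]
Step 21: x=[6.4990] v=[-0.2584]
Step 22: x=[6.5012] v=[0.0145]
First v>=0 after going negative at step 22, time=3.3000

Answer: 3.3000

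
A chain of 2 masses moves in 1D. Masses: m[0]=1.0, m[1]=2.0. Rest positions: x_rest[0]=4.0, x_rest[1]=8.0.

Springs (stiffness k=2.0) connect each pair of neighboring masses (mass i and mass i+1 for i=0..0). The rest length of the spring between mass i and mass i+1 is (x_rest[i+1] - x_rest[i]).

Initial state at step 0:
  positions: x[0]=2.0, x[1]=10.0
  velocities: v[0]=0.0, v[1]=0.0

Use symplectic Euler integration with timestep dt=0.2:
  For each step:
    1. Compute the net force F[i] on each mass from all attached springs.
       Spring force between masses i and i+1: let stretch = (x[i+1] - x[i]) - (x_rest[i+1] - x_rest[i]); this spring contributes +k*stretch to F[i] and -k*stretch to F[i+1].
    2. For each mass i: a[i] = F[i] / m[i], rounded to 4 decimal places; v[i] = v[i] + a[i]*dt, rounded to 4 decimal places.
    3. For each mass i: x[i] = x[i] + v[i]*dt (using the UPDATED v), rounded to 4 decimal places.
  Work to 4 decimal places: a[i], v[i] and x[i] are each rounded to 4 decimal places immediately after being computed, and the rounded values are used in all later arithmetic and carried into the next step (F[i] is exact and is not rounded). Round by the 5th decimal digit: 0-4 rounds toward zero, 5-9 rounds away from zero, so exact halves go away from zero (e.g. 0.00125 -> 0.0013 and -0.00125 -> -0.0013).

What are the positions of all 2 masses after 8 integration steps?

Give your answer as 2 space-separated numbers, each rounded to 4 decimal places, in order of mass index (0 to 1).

Answer: 7.3294 7.3353

Derivation:
Step 0: x=[2.0000 10.0000] v=[0.0000 0.0000]
Step 1: x=[2.3200 9.8400] v=[1.6000 -0.8000]
Step 2: x=[2.9216 9.5392] v=[3.0080 -1.5040]
Step 3: x=[3.7326 9.1337] v=[4.0550 -2.0275]
Step 4: x=[4.6557 8.6722] v=[4.6154 -2.3077]
Step 5: x=[5.5801 8.2100] v=[4.6220 -2.3110]
Step 6: x=[6.3949 7.8026] v=[4.0740 -2.0370]
Step 7: x=[7.0023 7.4989] v=[3.0371 -1.5185]
Step 8: x=[7.3294 7.3353] v=[1.6357 -0.8178]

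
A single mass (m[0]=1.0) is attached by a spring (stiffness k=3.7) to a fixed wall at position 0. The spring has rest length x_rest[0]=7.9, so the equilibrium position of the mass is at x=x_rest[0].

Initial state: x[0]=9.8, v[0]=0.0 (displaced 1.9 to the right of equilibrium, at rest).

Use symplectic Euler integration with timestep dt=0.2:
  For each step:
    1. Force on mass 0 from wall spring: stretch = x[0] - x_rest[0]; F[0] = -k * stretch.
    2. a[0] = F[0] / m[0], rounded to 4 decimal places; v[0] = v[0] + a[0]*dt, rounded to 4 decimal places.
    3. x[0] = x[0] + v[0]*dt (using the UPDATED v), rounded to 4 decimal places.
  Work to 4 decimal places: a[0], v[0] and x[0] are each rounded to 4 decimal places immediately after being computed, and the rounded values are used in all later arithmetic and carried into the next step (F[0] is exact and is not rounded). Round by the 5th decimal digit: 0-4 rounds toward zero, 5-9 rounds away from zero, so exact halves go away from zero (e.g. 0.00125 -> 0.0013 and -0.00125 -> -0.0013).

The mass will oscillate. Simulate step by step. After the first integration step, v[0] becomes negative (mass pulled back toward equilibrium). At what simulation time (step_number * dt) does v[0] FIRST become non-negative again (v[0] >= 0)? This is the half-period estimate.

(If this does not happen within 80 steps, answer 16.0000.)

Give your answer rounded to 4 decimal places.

Answer: 1.8000

Derivation:
Step 0: x=[9.8000] v=[0.0000]
Step 1: x=[9.5188] v=[-1.4060]
Step 2: x=[8.9980] v=[-2.6039]
Step 3: x=[8.3147] v=[-3.4164]
Step 4: x=[7.5700] v=[-3.7233]
Step 5: x=[6.8742] v=[-3.4791]
Step 6: x=[6.3302] v=[-2.7200]
Step 7: x=[6.0185] v=[-1.5583]
Step 8: x=[5.9853] v=[-0.1660]
Step 9: x=[6.2355] v=[1.2509]
First v>=0 after going negative at step 9, time=1.8000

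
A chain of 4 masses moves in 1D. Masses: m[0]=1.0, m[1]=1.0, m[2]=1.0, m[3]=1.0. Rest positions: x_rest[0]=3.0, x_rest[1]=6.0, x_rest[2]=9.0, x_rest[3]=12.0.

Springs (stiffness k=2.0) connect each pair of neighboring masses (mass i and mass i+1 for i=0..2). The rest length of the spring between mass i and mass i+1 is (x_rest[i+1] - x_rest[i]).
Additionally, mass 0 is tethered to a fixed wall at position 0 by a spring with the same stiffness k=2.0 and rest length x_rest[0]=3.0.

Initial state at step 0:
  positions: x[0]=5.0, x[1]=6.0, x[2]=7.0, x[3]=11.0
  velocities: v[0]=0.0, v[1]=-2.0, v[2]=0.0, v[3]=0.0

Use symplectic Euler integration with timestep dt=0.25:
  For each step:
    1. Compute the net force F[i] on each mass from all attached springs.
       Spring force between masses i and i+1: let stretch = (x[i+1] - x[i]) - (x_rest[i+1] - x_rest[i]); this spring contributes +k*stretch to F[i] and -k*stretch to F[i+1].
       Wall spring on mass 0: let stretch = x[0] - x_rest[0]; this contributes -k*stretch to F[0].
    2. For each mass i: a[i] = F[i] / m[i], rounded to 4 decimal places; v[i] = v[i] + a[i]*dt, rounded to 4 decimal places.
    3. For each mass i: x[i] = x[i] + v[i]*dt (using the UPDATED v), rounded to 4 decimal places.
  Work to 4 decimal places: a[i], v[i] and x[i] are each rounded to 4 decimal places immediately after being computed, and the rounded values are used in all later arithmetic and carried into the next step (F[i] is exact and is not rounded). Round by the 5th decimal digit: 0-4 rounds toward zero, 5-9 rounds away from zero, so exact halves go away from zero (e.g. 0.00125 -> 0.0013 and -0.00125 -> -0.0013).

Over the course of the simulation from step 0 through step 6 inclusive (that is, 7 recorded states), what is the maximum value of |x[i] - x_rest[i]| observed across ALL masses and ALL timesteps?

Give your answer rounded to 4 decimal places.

Answer: 3.0325

Derivation:
Step 0: x=[5.0000 6.0000 7.0000 11.0000] v=[0.0000 -2.0000 0.0000 0.0000]
Step 1: x=[4.5000 5.5000 7.3750 10.8750] v=[-2.0000 -2.0000 1.5000 -0.5000]
Step 2: x=[3.5625 5.1094 7.9531 10.6875] v=[-3.7500 -1.5625 2.3125 -0.7500]
Step 3: x=[2.3731 4.8809 8.5176 10.5332] v=[-4.7578 -0.9141 2.2579 -0.6172]
Step 4: x=[1.2005 4.7935 8.8795 10.5020] v=[-4.6905 -0.3497 1.4474 -0.1250]
Step 5: x=[0.3269 4.7677 8.9334 10.6430] v=[-3.4943 -0.1032 0.2157 0.5638]
Step 6: x=[-0.0325 4.7075 8.6803 10.9453] v=[-1.4374 -0.2408 -1.0124 1.2090]
Max displacement = 3.0325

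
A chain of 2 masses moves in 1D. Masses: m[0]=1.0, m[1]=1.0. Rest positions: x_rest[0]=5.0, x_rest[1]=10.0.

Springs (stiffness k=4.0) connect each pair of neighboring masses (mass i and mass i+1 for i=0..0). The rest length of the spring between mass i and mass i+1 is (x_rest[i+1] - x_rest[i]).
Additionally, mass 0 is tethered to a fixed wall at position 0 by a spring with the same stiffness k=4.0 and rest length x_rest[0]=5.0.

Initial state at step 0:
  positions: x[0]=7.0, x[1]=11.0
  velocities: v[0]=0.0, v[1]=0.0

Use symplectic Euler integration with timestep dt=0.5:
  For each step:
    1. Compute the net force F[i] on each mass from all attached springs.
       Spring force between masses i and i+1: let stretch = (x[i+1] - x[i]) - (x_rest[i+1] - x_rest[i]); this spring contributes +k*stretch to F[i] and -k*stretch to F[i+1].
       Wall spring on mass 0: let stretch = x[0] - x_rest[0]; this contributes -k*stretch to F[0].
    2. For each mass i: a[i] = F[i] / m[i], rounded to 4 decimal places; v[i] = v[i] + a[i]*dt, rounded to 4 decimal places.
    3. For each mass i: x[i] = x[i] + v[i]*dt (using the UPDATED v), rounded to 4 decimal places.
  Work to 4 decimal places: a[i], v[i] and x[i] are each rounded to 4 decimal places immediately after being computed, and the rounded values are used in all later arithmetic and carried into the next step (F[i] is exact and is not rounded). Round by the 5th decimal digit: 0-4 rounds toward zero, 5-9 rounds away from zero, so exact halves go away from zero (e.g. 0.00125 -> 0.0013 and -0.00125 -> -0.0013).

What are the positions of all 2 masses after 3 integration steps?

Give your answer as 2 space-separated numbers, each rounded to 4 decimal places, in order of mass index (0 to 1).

Step 0: x=[7.0000 11.0000] v=[0.0000 0.0000]
Step 1: x=[4.0000 12.0000] v=[-6.0000 2.0000]
Step 2: x=[5.0000 10.0000] v=[2.0000 -4.0000]
Step 3: x=[6.0000 8.0000] v=[2.0000 -4.0000]

Answer: 6.0000 8.0000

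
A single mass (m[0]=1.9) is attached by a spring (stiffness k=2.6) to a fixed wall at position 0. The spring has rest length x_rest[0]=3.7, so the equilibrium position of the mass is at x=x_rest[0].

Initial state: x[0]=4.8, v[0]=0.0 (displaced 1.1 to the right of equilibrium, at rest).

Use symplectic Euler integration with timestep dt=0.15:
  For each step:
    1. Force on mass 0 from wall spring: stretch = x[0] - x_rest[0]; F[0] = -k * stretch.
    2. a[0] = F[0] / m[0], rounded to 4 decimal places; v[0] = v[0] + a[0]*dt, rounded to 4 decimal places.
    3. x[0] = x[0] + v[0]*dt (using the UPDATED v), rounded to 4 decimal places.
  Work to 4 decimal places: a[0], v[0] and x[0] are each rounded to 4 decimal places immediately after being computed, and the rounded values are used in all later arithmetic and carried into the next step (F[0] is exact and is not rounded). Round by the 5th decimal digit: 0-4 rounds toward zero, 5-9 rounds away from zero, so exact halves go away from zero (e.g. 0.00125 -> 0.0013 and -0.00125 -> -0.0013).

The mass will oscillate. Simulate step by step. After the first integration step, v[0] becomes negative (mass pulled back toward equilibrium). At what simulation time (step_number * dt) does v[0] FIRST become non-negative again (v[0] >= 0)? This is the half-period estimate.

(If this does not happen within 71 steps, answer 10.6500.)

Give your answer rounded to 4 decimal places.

Step 0: x=[4.8000] v=[0.0000]
Step 1: x=[4.7661] v=[-0.2258]
Step 2: x=[4.6994] v=[-0.4446]
Step 3: x=[4.6019] v=[-0.6497]
Step 4: x=[4.4767] v=[-0.8348]
Step 5: x=[4.3276] v=[-0.9942]
Step 6: x=[4.1592] v=[-1.1230]
Step 7: x=[3.9766] v=[-1.2173]
Step 8: x=[3.7855] v=[-1.2741]
Step 9: x=[3.5917] v=[-1.2917]
Step 10: x=[3.4013] v=[-1.2695]
Step 11: x=[3.2201] v=[-1.2082]
Step 12: x=[3.0536] v=[-1.1097]
Step 13: x=[2.9071] v=[-0.9770]
Step 14: x=[2.7850] v=[-0.8143]
Step 15: x=[2.6910] v=[-0.6265]
Step 16: x=[2.6281] v=[-0.4194]
Step 17: x=[2.5982] v=[-0.1994]
Step 18: x=[2.6022] v=[0.0268]
First v>=0 after going negative at step 18, time=2.7000

Answer: 2.7000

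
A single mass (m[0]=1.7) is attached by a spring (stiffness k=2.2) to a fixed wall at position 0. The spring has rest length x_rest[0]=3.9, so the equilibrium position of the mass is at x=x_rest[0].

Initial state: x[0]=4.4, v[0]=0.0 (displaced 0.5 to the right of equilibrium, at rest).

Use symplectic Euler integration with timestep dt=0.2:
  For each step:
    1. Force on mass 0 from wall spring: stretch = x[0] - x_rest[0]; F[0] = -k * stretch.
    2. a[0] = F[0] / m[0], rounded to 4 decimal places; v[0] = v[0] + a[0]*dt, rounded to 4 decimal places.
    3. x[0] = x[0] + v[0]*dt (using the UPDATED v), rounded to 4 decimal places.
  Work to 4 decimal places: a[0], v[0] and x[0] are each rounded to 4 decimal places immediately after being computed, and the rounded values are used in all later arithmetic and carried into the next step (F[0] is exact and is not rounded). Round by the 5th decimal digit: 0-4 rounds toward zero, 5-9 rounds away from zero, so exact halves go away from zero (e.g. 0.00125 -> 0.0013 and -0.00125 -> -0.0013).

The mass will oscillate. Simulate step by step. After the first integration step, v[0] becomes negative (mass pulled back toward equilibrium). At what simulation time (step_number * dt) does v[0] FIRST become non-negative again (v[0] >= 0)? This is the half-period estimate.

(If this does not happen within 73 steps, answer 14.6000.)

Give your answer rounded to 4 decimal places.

Answer: 2.8000

Derivation:
Step 0: x=[4.4000] v=[0.0000]
Step 1: x=[4.3741] v=[-0.1294]
Step 2: x=[4.3237] v=[-0.2521]
Step 3: x=[4.2513] v=[-0.3618]
Step 4: x=[4.1608] v=[-0.4527]
Step 5: x=[4.0568] v=[-0.5202]
Step 6: x=[3.9446] v=[-0.5608]
Step 7: x=[3.8301] v=[-0.5723]
Step 8: x=[3.7193] v=[-0.5542]
Step 9: x=[3.6178] v=[-0.5074]
Step 10: x=[3.5309] v=[-0.4344]
Step 11: x=[3.4631] v=[-0.3389]
Step 12: x=[3.4179] v=[-0.2258]
Step 13: x=[3.3977] v=[-0.1010]
Step 14: x=[3.4035] v=[0.0290]
First v>=0 after going negative at step 14, time=2.8000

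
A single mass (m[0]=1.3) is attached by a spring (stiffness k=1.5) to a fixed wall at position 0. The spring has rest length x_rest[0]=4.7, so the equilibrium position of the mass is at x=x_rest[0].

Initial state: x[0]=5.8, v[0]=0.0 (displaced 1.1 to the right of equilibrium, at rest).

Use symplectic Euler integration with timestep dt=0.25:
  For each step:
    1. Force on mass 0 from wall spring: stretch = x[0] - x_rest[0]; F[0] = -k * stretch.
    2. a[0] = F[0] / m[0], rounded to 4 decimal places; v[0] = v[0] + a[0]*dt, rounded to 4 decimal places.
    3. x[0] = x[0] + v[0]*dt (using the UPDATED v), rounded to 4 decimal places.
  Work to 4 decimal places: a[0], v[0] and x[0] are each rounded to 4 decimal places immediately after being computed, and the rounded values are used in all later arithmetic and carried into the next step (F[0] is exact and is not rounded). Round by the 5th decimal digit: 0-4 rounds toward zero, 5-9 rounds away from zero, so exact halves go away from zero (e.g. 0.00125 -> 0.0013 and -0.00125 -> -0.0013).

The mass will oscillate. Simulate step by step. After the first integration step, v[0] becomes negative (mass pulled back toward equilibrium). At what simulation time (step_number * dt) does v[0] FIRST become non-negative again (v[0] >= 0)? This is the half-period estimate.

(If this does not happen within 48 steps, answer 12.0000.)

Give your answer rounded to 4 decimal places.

Answer: 3.0000

Derivation:
Step 0: x=[5.8000] v=[0.0000]
Step 1: x=[5.7207] v=[-0.3173]
Step 2: x=[5.5678] v=[-0.6117]
Step 3: x=[5.3523] v=[-0.8620]
Step 4: x=[5.0898] v=[-1.0502]
Step 5: x=[4.7991] v=[-1.1627]
Step 6: x=[4.5013] v=[-1.1913]
Step 7: x=[4.2178] v=[-1.1340]
Step 8: x=[3.9691] v=[-0.9949]
Step 9: x=[3.7731] v=[-0.7841]
Step 10: x=[3.6439] v=[-0.5167]
Step 11: x=[3.5909] v=[-0.2121]
Step 12: x=[3.6179] v=[0.1078]
First v>=0 after going negative at step 12, time=3.0000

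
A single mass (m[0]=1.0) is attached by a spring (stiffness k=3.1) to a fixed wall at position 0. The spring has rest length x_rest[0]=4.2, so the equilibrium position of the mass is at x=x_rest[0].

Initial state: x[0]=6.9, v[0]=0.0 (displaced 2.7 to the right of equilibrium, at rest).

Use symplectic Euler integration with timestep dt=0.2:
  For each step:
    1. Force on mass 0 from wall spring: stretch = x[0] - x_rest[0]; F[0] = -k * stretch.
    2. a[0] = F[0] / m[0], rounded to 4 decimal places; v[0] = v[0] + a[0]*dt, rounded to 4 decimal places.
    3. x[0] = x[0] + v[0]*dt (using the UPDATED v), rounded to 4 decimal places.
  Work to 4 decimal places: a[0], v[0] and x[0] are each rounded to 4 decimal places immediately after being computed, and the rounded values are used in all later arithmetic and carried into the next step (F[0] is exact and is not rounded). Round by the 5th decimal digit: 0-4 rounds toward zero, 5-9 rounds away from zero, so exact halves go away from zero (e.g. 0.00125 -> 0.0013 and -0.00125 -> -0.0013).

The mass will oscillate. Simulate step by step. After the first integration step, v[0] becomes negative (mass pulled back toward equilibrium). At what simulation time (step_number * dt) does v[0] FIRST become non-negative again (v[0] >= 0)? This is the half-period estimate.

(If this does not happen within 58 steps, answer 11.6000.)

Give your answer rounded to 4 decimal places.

Answer: 1.8000

Derivation:
Step 0: x=[6.9000] v=[0.0000]
Step 1: x=[6.5652] v=[-1.6740]
Step 2: x=[5.9371] v=[-3.1404]
Step 3: x=[5.0936] v=[-4.2174]
Step 4: x=[4.1393] v=[-4.7714]
Step 5: x=[3.1925] v=[-4.7338]
Step 6: x=[2.3707] v=[-4.1091]
Step 7: x=[1.7757] v=[-2.9749]
Step 8: x=[1.4813] v=[-1.4718]
Step 9: x=[1.5241] v=[0.2138]
First v>=0 after going negative at step 9, time=1.8000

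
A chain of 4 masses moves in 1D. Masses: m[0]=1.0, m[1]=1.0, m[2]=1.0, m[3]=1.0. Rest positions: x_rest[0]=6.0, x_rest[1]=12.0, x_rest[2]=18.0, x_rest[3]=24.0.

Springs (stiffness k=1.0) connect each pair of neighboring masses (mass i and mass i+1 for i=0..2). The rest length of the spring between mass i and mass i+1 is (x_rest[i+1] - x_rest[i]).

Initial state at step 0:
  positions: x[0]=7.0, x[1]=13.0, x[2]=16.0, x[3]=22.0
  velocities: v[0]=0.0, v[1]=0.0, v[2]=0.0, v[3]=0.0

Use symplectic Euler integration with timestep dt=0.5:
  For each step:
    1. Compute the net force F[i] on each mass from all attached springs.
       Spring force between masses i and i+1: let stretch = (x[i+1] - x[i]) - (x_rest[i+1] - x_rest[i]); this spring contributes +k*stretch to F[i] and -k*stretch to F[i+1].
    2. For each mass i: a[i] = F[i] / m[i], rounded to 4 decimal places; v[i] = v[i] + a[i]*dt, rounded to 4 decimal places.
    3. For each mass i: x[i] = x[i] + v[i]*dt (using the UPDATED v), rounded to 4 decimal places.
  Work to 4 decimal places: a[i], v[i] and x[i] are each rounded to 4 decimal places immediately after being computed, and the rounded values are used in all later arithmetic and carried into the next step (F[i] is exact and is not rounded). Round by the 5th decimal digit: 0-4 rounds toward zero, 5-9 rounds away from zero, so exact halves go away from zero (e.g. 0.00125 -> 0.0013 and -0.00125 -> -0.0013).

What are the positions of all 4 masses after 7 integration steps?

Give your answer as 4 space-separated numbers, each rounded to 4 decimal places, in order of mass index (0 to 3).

Answer: 3.5021 11.2731 17.7272 25.4984

Derivation:
Step 0: x=[7.0000 13.0000 16.0000 22.0000] v=[0.0000 0.0000 0.0000 0.0000]
Step 1: x=[7.0000 12.2500 16.7500 22.0000] v=[0.0000 -1.5000 1.5000 0.0000]
Step 2: x=[6.8125 11.3125 17.6875 22.1875] v=[-0.3750 -1.8750 1.8750 0.3750]
Step 3: x=[6.2500 10.8438 18.1563 22.7500] v=[-1.1250 -0.9375 0.9375 1.1250]
Step 4: x=[5.3360 11.0548 17.9454 23.6641] v=[-1.8281 0.4219 -0.4219 1.8282]
Step 5: x=[4.3517 11.5587 17.4415 24.6486] v=[-1.9687 1.0078 -1.0079 1.9689]
Step 6: x=[3.6691 11.7316 17.2686 25.3313] v=[-1.3652 0.3457 -0.3458 1.3654]
Step 7: x=[3.5021 11.2731 17.7272 25.4984] v=[-0.3340 -0.9171 0.9171 0.3341]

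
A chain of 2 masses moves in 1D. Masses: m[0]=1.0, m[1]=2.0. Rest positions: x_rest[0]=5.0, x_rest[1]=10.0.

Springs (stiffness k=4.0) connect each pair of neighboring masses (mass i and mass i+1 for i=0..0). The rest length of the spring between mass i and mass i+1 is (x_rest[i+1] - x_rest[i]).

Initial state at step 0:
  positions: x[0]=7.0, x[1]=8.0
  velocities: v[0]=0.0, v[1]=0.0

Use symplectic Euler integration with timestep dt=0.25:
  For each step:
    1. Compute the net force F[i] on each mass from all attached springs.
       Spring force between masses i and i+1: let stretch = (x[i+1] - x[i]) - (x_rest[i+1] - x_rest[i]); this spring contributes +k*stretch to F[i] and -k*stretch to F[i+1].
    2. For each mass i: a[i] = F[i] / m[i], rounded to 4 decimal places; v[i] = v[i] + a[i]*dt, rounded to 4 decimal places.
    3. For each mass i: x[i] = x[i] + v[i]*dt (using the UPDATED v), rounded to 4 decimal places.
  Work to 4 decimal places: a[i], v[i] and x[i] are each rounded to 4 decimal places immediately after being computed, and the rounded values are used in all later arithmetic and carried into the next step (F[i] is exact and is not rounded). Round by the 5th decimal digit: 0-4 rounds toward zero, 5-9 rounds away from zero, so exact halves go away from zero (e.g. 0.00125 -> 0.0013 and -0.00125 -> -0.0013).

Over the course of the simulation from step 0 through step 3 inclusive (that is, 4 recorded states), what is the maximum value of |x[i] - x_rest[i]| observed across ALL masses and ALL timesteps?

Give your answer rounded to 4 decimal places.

Answer: 2.2656

Derivation:
Step 0: x=[7.0000 8.0000] v=[0.0000 0.0000]
Step 1: x=[6.0000 8.5000] v=[-4.0000 2.0000]
Step 2: x=[4.3750 9.3125] v=[-6.5000 3.2500]
Step 3: x=[2.7344 10.1328] v=[-6.5625 3.2813]
Max displacement = 2.2656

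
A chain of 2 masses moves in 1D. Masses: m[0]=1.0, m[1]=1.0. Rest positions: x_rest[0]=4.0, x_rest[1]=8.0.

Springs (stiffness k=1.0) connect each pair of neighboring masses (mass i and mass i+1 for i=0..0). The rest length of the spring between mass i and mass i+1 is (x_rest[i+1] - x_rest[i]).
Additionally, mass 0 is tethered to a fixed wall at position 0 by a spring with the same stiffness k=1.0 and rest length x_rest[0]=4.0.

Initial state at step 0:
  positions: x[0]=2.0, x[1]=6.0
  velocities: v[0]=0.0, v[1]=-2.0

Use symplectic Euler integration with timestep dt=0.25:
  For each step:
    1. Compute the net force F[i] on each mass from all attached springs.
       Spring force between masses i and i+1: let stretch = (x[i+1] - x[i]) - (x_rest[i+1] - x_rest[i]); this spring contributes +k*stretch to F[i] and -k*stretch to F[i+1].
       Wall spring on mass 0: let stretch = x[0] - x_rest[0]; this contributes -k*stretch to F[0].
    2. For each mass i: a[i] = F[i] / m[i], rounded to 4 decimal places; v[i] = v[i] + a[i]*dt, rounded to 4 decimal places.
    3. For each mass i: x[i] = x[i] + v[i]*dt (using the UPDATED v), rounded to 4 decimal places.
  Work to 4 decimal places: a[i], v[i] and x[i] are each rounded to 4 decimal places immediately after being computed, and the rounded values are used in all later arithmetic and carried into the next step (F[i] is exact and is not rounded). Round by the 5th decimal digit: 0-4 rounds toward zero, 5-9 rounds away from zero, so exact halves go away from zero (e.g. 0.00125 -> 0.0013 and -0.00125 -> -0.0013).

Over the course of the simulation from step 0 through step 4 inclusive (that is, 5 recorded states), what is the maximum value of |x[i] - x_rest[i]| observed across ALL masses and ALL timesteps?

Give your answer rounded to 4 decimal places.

Answer: 3.6032

Derivation:
Step 0: x=[2.0000 6.0000] v=[0.0000 -2.0000]
Step 1: x=[2.1250 5.5000] v=[0.5000 -2.0000]
Step 2: x=[2.3281 5.0391] v=[0.8125 -1.8438]
Step 3: x=[2.5552 4.6587] v=[0.9082 -1.5216]
Step 4: x=[2.7540 4.3968] v=[0.7953 -1.0475]
Max displacement = 3.6032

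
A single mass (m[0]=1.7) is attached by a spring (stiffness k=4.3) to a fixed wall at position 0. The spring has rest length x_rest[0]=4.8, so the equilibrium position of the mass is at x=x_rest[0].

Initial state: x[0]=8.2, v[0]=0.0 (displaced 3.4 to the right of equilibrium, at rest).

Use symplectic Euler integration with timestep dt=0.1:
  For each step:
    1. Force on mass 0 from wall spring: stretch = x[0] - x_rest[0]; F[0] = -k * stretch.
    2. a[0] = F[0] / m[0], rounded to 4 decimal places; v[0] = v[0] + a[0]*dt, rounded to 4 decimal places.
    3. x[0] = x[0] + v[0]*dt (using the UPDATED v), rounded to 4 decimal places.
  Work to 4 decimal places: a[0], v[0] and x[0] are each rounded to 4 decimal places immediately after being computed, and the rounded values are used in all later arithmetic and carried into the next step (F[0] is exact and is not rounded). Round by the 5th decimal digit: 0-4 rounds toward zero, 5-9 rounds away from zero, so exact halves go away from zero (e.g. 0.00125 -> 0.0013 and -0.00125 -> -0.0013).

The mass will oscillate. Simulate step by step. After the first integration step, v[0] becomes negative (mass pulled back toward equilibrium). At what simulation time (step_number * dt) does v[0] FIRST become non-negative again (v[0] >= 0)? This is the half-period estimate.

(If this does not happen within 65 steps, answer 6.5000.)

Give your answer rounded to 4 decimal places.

Answer: 2.0000

Derivation:
Step 0: x=[8.2000] v=[0.0000]
Step 1: x=[8.1140] v=[-0.8600]
Step 2: x=[7.9442] v=[-1.6983]
Step 3: x=[7.6948] v=[-2.4936]
Step 4: x=[7.3722] v=[-3.2258]
Step 5: x=[6.9846] v=[-3.8764]
Step 6: x=[6.5417] v=[-4.4290]
Step 7: x=[6.0547] v=[-4.8696]
Step 8: x=[5.5360] v=[-5.1870]
Step 9: x=[4.9987] v=[-5.3732]
Step 10: x=[4.4564] v=[-5.4235]
Step 11: x=[3.9227] v=[-5.3366]
Step 12: x=[3.4112] v=[-5.1147]
Step 13: x=[2.9349] v=[-4.7634]
Step 14: x=[2.5057] v=[-4.2916]
Step 15: x=[2.1346] v=[-3.7113]
Step 16: x=[1.8309] v=[-3.0371]
Step 17: x=[1.6023] v=[-2.2861]
Step 18: x=[1.4546] v=[-1.4773]
Step 19: x=[1.3915] v=[-0.6311]
Step 20: x=[1.4146] v=[0.2311]
First v>=0 after going negative at step 20, time=2.0000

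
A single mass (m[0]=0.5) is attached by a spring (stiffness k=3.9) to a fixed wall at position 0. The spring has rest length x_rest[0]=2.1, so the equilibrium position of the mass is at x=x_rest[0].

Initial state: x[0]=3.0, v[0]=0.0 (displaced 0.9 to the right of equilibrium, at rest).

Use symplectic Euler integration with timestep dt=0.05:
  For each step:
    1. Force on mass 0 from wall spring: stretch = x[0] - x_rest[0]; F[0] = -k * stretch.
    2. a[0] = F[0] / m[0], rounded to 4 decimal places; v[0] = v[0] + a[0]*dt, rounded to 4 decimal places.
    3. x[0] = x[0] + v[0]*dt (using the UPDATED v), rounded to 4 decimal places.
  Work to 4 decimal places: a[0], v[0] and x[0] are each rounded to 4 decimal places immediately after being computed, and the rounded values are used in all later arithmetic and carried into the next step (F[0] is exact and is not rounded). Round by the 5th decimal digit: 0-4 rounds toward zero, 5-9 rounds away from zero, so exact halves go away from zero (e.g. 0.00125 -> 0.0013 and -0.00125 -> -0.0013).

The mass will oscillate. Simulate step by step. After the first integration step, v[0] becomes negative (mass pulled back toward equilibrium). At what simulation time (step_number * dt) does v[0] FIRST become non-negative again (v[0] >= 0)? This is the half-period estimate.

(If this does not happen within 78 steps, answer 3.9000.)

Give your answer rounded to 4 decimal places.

Answer: 1.1500

Derivation:
Step 0: x=[3.0000] v=[0.0000]
Step 1: x=[2.9825] v=[-0.3510]
Step 2: x=[2.9477] v=[-0.6952]
Step 3: x=[2.8964] v=[-1.0258]
Step 4: x=[2.8296] v=[-1.3364]
Step 5: x=[2.7486] v=[-1.6209]
Step 6: x=[2.6549] v=[-1.8739]
Step 7: x=[2.5504] v=[-2.0903]
Step 8: x=[2.4371] v=[-2.2660]
Step 9: x=[2.3172] v=[-2.3975]
Step 10: x=[2.1931] v=[-2.4822]
Step 11: x=[2.0672] v=[-2.5185]
Step 12: x=[1.9419] v=[-2.5057]
Step 13: x=[1.8197] v=[-2.4440]
Step 14: x=[1.7030] v=[-2.3347]
Step 15: x=[1.5940] v=[-2.1799]
Step 16: x=[1.4949] v=[-1.9826]
Step 17: x=[1.4076] v=[-1.7466]
Step 18: x=[1.3338] v=[-1.4766]
Step 19: x=[1.2749] v=[-1.1778]
Step 20: x=[1.2321] v=[-0.8560]
Step 21: x=[1.2062] v=[-0.5175]
Step 22: x=[1.1978] v=[-0.1689]
Step 23: x=[1.2070] v=[0.1830]
First v>=0 after going negative at step 23, time=1.1500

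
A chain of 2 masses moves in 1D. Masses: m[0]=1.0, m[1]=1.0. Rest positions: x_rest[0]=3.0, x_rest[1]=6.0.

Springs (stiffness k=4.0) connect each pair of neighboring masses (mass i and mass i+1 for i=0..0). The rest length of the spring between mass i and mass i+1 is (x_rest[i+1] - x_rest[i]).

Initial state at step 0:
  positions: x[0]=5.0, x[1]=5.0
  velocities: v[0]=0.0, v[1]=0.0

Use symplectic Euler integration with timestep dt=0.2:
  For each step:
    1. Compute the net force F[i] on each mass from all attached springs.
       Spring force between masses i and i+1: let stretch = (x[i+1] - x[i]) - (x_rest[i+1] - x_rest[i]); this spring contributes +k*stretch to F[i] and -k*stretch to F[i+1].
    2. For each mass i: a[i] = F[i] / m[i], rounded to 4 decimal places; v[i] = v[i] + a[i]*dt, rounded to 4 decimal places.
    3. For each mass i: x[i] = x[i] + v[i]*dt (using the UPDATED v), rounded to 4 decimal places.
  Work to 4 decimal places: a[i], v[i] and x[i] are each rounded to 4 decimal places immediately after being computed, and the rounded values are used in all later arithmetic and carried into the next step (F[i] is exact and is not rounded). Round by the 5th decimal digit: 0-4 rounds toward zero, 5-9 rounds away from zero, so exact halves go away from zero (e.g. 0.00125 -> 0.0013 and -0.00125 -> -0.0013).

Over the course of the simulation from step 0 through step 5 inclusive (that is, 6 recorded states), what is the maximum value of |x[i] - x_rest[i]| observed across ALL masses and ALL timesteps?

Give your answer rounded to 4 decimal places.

Answer: 2.0638

Derivation:
Step 0: x=[5.0000 5.0000] v=[0.0000 0.0000]
Step 1: x=[4.5200 5.4800] v=[-2.4000 2.4000]
Step 2: x=[3.7136 6.2864] v=[-4.0320 4.0320]
Step 3: x=[2.8388 7.1612] v=[-4.3738 4.3738]
Step 4: x=[2.1756 7.8244] v=[-3.3159 3.3159]
Step 5: x=[1.9362 8.0638] v=[-1.1969 1.1969]
Max displacement = 2.0638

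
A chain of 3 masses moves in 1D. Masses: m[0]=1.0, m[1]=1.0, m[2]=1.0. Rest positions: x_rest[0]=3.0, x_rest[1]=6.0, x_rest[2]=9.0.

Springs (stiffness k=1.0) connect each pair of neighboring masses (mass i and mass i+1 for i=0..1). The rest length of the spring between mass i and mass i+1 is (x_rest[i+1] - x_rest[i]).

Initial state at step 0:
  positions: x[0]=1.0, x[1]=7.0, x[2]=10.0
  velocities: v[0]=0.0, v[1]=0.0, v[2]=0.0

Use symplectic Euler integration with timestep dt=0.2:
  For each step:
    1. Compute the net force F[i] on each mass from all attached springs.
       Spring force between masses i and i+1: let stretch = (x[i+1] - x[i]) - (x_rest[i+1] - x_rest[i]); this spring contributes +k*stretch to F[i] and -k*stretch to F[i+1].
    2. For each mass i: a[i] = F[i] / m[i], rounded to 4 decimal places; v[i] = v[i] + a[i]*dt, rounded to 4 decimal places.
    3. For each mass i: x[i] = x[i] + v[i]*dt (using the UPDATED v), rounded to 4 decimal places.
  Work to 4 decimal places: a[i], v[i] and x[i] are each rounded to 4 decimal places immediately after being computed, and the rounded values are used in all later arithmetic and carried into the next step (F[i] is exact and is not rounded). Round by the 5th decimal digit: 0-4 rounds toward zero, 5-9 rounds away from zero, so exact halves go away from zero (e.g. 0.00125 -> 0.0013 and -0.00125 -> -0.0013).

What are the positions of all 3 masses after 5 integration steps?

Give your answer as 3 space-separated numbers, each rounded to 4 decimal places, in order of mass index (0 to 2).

Step 0: x=[1.0000 7.0000 10.0000] v=[0.0000 0.0000 0.0000]
Step 1: x=[1.1200 6.8800 10.0000] v=[0.6000 -0.6000 0.0000]
Step 2: x=[1.3504 6.6544 9.9952] v=[1.1520 -1.1280 -0.0240]
Step 3: x=[1.6730 6.3503 9.9768] v=[1.6128 -1.5206 -0.0922]
Step 4: x=[2.0627 6.0041 9.9333] v=[1.9483 -1.7308 -0.2175]
Step 5: x=[2.4900 5.6575 9.8526] v=[2.1366 -1.7332 -0.4033]

Answer: 2.4900 5.6575 9.8526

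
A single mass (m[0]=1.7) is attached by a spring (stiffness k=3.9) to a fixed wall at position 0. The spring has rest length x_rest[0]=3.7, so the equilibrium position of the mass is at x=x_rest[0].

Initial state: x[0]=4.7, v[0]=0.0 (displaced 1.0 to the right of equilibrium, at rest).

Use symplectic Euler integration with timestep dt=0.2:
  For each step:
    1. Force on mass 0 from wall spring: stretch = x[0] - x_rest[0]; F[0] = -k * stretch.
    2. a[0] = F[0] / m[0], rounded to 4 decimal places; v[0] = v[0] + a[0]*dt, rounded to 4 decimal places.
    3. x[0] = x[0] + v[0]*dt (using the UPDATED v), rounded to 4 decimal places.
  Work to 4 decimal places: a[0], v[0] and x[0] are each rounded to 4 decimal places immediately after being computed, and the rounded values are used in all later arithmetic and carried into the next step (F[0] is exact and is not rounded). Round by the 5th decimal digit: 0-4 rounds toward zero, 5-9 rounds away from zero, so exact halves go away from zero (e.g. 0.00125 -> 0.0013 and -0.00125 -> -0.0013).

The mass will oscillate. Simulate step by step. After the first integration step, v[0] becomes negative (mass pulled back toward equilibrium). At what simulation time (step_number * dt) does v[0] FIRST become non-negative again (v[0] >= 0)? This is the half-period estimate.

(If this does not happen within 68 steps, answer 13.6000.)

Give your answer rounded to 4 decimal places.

Answer: 2.2000

Derivation:
Step 0: x=[4.7000] v=[0.0000]
Step 1: x=[4.6082] v=[-0.4588]
Step 2: x=[4.4331] v=[-0.8755]
Step 3: x=[4.1907] v=[-1.2119]
Step 4: x=[3.9033] v=[-1.4370]
Step 5: x=[3.5972] v=[-1.5303]
Step 6: x=[3.3006] v=[-1.4831]
Step 7: x=[3.0406] v=[-1.2998]
Step 8: x=[2.8411] v=[-0.9973]
Step 9: x=[2.7205] v=[-0.6032]
Step 10: x=[2.6897] v=[-0.1538]
Step 11: x=[2.7516] v=[0.3097]
First v>=0 after going negative at step 11, time=2.2000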